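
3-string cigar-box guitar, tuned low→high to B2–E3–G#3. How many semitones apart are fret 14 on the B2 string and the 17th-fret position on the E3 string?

B2 at fret 14 → C#4 (MIDI 61); E3 at fret 17 → A4 (MIDI 69).
61 − 69 = -8, so the two pitches are 8 semitones apart, with A4 the higher.

8 semitones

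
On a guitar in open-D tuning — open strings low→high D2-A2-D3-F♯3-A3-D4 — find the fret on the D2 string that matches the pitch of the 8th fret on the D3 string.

20

D3 at fret 8 is D3 + 8 semitones = A♯3.
The open D2 string is 12 semitones below the open D3, so the same pitch on the D2 string lies at fret 8 + 12 = 20.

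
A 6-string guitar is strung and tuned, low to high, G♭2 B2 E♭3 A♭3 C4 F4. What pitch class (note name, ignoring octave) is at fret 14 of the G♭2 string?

A♭

Each fret is one semitone, so G♭2 + 14 = A♭.
(Equivalently spelled G♯.)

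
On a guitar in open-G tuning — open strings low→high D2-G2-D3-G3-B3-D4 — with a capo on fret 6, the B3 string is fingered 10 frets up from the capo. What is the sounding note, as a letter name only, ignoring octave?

D#

The capo raises the open B3 by 6 semitones to F4; fretting 10 more gives B3 + 6 + 10 = B3 + 16 semitones, landing on D#.
(Also written Eb.)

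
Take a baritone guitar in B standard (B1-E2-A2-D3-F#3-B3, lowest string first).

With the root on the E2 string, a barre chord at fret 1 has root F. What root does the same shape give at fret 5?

Moving from fret 1 to fret 5 shifts the root by 4 semitones.
F up 4 semitones is A.

A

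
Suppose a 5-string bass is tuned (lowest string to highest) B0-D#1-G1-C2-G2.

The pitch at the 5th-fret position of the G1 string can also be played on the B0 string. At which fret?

G1 at fret 5 is G1 + 5 semitones = C2.
The open B0 string is 8 semitones below the open G1, so the same pitch on the B0 string lies at fret 5 + 8 = 13.

13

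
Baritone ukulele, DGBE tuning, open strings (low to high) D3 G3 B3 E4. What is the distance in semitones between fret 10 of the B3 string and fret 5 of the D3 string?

B3 at fret 10 → A4 (MIDI 69); D3 at fret 5 → G3 (MIDI 55).
69 − 55 = 14, so the two pitches are 14 semitones apart, with A4 the higher.

14 semitones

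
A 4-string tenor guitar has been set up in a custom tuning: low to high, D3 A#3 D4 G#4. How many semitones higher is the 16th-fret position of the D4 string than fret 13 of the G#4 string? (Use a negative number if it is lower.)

-3 semitones

D4 at fret 16 → F#5 (MIDI 78); G#4 at fret 13 → A5 (MIDI 81).
78 − 81 = -3, so the two pitches are 3 semitones apart.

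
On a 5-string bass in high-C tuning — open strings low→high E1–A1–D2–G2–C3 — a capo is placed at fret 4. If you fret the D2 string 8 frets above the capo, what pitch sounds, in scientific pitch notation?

The capo raises the open D2 by 4 semitones to F♯2; fretting 8 more gives D2 + 4 + 8 = D2 + 12 semitones = D3.

D3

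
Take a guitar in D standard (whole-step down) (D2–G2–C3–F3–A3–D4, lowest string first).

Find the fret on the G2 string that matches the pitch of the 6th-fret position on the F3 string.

16

F3 at fret 6 is F3 + 6 semitones = B3.
The open G2 string is 10 semitones below the open F3, so the same pitch on the G2 string lies at fret 6 + 10 = 16.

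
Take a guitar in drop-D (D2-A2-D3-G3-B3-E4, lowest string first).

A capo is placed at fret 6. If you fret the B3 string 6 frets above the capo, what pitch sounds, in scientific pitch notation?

B4

The capo raises the open B3 by 6 semitones to F4; fretting 6 more gives B3 + 6 + 6 = B3 + 12 semitones = B4.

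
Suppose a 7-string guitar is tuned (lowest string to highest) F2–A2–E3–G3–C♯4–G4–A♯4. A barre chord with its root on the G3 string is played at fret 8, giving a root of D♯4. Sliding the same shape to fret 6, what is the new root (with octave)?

C♯4

Moving from fret 8 to fret 6 shifts the root by -2 semitones.
D♯4 down 2 semitones is C♯4.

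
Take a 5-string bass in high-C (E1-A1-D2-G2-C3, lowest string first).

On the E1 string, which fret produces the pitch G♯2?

16

G♯2 is 16 semitones above the open E1 (E–F–F#–G–…–F#–G–G#), so it sits at fret 16.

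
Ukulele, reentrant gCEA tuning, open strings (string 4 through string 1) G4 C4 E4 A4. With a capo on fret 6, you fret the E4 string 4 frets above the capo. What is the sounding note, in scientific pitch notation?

D5

The capo raises the open E4 by 6 semitones to A#4; fretting 4 more gives E4 + 6 + 4 = E4 + 10 semitones = D5.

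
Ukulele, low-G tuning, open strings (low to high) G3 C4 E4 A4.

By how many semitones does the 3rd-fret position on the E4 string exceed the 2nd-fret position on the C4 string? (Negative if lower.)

E4 at fret 3 → G4 (MIDI 67); C4 at fret 2 → D4 (MIDI 62).
67 − 62 = 5, so the two pitches are 5 semitones apart.

5 semitones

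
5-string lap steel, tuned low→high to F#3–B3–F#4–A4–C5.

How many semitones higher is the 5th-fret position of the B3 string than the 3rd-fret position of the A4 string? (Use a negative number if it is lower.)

B3 at fret 5 → E4 (MIDI 64); A4 at fret 3 → C5 (MIDI 72).
64 − 72 = -8, so the two pitches are 8 semitones apart.

-8 semitones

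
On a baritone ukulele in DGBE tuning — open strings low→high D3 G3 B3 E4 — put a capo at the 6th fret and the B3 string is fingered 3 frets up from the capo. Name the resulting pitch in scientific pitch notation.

G#4

The capo raises the open B3 by 6 semitones to F4; fretting 3 more gives B3 + 6 + 3 = B3 + 9 semitones = G#4.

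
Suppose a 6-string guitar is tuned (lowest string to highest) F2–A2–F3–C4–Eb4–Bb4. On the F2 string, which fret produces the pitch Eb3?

10

Eb3 is 10 semitones above the open F2 (F–Gb–G–Ab–…–Db–D–Eb), so it sits at fret 10.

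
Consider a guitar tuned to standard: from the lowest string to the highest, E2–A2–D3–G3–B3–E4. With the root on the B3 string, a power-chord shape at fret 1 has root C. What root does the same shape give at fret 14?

Moving from fret 1 to fret 14 shifts the root by 13 semitones.
C up 13 semitones is C#.

C#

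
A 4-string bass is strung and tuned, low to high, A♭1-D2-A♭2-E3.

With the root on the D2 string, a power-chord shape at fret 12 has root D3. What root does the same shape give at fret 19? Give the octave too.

A3

Moving from fret 12 to fret 19 shifts the root by 7 semitones.
D3 up 7 semitones is A3.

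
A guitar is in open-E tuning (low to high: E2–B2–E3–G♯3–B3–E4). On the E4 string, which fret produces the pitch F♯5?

F♯5 is 14 semitones above the open E4 (E–F–F#–G–…–E–F–F#), so it sits at fret 14.

14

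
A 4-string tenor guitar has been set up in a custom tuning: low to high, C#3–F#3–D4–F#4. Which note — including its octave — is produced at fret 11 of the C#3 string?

C#3 is MIDI 49. Adding 11 gives 60, which is C4.

C4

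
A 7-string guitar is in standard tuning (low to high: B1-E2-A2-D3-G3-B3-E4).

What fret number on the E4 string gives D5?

D5 is 10 semitones above the open E4 (E–F–F#–G–…–C–C#–D), so it sits at fret 10.

10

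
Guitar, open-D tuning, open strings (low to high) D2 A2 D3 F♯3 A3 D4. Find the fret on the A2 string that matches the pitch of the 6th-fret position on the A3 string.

Fret 6 on A3 is MIDI 57 + 6 = 63 (D♯4). On the A2 string (open MIDI 45), that pitch is 63 − 45 = fret 18.

18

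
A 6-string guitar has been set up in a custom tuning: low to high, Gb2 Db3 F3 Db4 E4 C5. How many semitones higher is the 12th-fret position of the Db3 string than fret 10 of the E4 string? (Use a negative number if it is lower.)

Db3 at fret 12 → Db4 (MIDI 61); E4 at fret 10 → D5 (MIDI 74).
61 − 74 = -13, so the two pitches are 13 semitones apart.

-13 semitones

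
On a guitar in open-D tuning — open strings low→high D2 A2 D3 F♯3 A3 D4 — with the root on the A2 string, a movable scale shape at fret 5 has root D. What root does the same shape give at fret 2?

B

Moving from fret 5 to fret 2 shifts the root by -3 semitones.
D down 3 semitones is B.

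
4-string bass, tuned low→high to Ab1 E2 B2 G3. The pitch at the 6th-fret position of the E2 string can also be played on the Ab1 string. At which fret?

14

E2 at fret 6 is E2 + 6 semitones = Bb2.
The open Ab1 string is 8 semitones below the open E2, so the same pitch on the Ab1 string lies at fret 6 + 8 = 14.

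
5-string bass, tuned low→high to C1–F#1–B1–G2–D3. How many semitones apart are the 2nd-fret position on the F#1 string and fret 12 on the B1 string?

F#1 at fret 2 → G#1 (MIDI 32); B1 at fret 12 → B2 (MIDI 47).
32 − 47 = -15, so the two pitches are 15 semitones apart, with B2 the higher.

15 semitones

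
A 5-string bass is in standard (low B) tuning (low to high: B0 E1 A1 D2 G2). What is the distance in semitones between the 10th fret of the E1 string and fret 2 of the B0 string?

E1 at fret 10 → D2 (MIDI 38); B0 at fret 2 → C#1 (MIDI 25).
38 − 25 = 13, so the two pitches are 13 semitones apart, with D2 the higher.

13 semitones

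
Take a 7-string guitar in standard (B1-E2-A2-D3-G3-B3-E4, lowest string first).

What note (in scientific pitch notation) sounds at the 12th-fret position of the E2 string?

E2 is MIDI 40. Adding 12 gives 52, which is E3.

E3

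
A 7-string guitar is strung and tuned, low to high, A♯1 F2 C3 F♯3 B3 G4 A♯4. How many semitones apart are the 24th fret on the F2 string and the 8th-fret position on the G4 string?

10 semitones

F2 at fret 24 → F4 (MIDI 65); G4 at fret 8 → D♯5 (MIDI 75).
65 − 75 = -10, so the two pitches are 10 semitones apart, with D♯5 the higher.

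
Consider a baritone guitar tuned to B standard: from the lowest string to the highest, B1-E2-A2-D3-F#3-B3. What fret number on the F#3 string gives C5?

C5 is 18 semitones above the open F#3 (F#–G–G#–A–…–A#–B–C), so it sits at fret 18.

18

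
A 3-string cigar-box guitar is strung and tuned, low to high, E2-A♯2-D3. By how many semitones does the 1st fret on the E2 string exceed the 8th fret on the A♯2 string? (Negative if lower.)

E2 at fret 1 → F2 (MIDI 41); A♯2 at fret 8 → F♯3 (MIDI 54).
41 − 54 = -13, so the two pitches are 13 semitones apart.

-13 semitones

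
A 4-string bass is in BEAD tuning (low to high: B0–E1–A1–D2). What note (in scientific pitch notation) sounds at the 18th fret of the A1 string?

A1 is MIDI 33. Adding 18 gives 51, which is D♯3.

D♯3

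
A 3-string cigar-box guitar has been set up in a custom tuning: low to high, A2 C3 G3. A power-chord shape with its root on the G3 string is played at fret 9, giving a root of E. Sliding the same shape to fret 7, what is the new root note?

D

Moving from fret 9 to fret 7 shifts the root by -2 semitones.
E down 2 semitones is D.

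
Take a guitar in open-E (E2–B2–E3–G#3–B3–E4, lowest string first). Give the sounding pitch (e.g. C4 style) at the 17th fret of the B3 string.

E5

Each fret is one semitone, so B3 + 17 = E5.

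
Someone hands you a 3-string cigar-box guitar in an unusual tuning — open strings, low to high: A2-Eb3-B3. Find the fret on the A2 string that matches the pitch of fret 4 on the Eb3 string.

10

Fret 4 on Eb3 is MIDI 51 + 4 = 55 (G3). On the A2 string (open MIDI 45), that pitch is 55 − 45 = fret 10.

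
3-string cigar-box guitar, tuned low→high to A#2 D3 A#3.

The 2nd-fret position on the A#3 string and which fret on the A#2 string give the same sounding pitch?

A#3 at fret 2 is A#3 + 2 semitones = C4.
The open A#2 string is 12 semitones below the open A#3, so the same pitch on the A#2 string lies at fret 2 + 12 = 14.

14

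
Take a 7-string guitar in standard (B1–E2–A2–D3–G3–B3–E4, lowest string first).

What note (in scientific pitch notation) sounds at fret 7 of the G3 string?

The open G3 string plus 7 semitones: G–G#–A–A#–B–C–C#–D.
The walk passes from B into C once, so the octave number goes from 3 to 4.

D4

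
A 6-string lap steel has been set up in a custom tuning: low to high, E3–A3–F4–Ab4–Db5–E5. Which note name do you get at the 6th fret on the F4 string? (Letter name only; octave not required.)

B

The open F4 string plus 6 semitones: F–Gb–G–Ab–A–Bb–B.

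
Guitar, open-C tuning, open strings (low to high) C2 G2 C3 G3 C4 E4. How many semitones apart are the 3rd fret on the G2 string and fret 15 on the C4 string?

G2 at fret 3 → A♯2 (MIDI 46); C4 at fret 15 → D♯5 (MIDI 75).
46 − 75 = -29, so the two pitches are 29 semitones apart, with D♯5 the higher.

29 semitones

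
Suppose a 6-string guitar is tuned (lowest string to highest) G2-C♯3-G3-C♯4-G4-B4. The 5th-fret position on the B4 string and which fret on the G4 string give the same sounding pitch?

B4 at fret 5 is B4 + 5 semitones = E5.
The open G4 string is 4 semitones below the open B4, so the same pitch on the G4 string lies at fret 5 + 4 = 9.

9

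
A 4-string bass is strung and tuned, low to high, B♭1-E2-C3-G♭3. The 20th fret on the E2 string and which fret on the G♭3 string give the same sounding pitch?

6

Fret 20 on E2 is MIDI 40 + 20 = 60 (C4). On the G♭3 string (open MIDI 54), that pitch is 60 − 54 = fret 6.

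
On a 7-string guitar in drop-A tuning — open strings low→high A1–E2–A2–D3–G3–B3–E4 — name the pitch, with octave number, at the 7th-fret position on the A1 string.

A1 is MIDI 33. Adding 7 gives 40, which is E2.

E2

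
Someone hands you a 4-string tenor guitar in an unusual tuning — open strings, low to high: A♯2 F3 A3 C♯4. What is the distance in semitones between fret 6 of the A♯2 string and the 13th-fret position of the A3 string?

A♯2 at fret 6 → E3 (MIDI 52); A3 at fret 13 → A♯4 (MIDI 70).
52 − 70 = -18, so the two pitches are 18 semitones apart, with A♯4 the higher.

18 semitones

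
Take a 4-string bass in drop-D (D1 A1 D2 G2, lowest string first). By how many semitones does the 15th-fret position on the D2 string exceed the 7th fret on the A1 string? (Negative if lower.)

D2 at fret 15 → F3 (MIDI 53); A1 at fret 7 → E2 (MIDI 40).
53 − 40 = 13, so the two pitches are 13 semitones apart.

13 semitones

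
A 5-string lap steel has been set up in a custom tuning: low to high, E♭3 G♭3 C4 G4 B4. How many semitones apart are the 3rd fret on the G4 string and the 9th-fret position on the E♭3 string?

G4 at fret 3 → B♭4 (MIDI 70); E♭3 at fret 9 → C4 (MIDI 60).
70 − 60 = 10, so the two pitches are 10 semitones apart, with B♭4 the higher.

10 semitones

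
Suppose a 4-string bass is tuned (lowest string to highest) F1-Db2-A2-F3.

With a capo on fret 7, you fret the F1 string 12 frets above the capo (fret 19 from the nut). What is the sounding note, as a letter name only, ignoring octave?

C

The capo raises the open F1 by 7 semitones to C2; fretting 12 more gives F1 + 7 + 12 = F1 + 19 semitones, landing on C.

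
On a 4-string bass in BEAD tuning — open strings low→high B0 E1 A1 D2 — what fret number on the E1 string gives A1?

A1 is 5 semitones above the open E1 (E–F–F#–G–G#–A), so it sits at fret 5.

5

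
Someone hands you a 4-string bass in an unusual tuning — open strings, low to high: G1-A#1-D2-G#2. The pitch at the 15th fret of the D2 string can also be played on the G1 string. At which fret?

22

D2 at fret 15 is D2 + 15 semitones = F3.
The open G1 string is 7 semitones below the open D2, so the same pitch on the G1 string lies at fret 15 + 7 = 22.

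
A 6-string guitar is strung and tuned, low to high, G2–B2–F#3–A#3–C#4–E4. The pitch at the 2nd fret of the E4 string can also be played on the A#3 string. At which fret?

8

E4 at fret 2 is E4 + 2 semitones = F#4.
The open A#3 string is 6 semitones below the open E4, so the same pitch on the A#3 string lies at fret 2 + 6 = 8.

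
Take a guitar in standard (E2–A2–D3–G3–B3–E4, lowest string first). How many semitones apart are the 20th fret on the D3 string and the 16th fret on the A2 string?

9 semitones

D3 at fret 20 → A#4 (MIDI 70); A2 at fret 16 → C#4 (MIDI 61).
70 − 61 = 9, so the two pitches are 9 semitones apart, with A#4 the higher.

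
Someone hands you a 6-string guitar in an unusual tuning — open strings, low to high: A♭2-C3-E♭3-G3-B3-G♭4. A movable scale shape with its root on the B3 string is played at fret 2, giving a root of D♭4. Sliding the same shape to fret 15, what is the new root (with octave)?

D5

Moving from fret 2 to fret 15 shifts the root by 13 semitones.
D♭4 up 13 semitones is D5.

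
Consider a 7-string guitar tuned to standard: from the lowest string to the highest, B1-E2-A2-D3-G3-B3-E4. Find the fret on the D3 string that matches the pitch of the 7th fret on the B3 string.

B3 at fret 7 is B3 + 7 semitones = F#4.
The open D3 string is 9 semitones below the open B3, so the same pitch on the D3 string lies at fret 7 + 9 = 16.

16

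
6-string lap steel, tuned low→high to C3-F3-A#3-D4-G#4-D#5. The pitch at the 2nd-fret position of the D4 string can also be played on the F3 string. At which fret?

11

D4 at fret 2 is D4 + 2 semitones = E4.
The open F3 string is 9 semitones below the open D4, so the same pitch on the F3 string lies at fret 2 + 9 = 11.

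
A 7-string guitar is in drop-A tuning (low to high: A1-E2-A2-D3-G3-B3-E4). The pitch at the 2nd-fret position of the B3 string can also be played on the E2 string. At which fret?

B3 at fret 2 is B3 + 2 semitones = C♯4.
The open E2 string is 19 semitones below the open B3, so the same pitch on the E2 string lies at fret 2 + 19 = 21.

21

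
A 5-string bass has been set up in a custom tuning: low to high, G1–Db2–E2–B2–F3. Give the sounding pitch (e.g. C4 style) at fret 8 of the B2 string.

G3

B2 is MIDI 47. Adding 8 gives 55, which is G3.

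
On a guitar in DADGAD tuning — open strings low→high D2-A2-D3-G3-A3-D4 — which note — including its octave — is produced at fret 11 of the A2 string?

Each fret is one semitone, so A2 + 11 = G#3.
(Equivalently spelled Ab3.)

G#3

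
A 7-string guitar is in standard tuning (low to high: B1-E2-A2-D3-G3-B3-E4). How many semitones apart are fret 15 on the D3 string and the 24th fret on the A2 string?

4 semitones

D3 at fret 15 → F4 (MIDI 65); A2 at fret 24 → A4 (MIDI 69).
65 − 69 = -4, so the two pitches are 4 semitones apart, with A4 the higher.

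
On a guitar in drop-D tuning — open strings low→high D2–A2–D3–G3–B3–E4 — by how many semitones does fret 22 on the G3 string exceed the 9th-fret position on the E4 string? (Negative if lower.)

4 semitones

G3 at fret 22 → F5 (MIDI 77); E4 at fret 9 → C#5 (MIDI 73).
77 − 73 = 4, so the two pitches are 4 semitones apart.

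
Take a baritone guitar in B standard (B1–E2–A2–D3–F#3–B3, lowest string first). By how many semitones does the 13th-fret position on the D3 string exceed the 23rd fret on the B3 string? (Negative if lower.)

-19 semitones

D3 at fret 13 → D#4 (MIDI 63); B3 at fret 23 → A#5 (MIDI 82).
63 − 82 = -19, so the two pitches are 19 semitones apart.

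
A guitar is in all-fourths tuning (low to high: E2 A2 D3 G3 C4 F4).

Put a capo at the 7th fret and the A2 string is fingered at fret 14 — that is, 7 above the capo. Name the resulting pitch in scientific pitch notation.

The capo raises the open A2 by 7 semitones to E3; fretting 7 more gives A2 + 7 + 7 = A2 + 14 semitones = B3.

B3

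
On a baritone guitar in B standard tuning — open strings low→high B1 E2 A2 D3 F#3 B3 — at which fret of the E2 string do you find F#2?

F#2 is 2 semitones above the open E2 (E–F–F#), so it sits at fret 2.

2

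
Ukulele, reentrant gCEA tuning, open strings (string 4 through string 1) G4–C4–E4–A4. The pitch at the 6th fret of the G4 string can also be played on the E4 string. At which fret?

9

Fret 6 on G4 is MIDI 67 + 6 = 73 (C#5). On the E4 string (open MIDI 64), that pitch is 73 − 64 = fret 9.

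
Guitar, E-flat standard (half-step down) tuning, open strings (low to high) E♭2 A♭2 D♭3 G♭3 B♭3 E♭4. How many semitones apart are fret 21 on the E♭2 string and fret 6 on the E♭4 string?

9 semitones

E♭2 at fret 21 → C4 (MIDI 60); E♭4 at fret 6 → A4 (MIDI 69).
60 − 69 = -9, so the two pitches are 9 semitones apart, with A4 the higher.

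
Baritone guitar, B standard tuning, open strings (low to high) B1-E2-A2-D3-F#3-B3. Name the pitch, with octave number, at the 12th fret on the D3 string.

D4

D3 is MIDI 50. Adding 12 gives 62, which is D4.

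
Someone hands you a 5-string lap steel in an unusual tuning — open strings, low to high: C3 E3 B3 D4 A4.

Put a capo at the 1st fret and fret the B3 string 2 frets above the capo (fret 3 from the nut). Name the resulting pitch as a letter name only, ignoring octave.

The capo raises the open B3 by 1 semitone to C4; fretting 2 more gives B3 + 1 + 2 = B3 + 3 semitones, landing on D.

D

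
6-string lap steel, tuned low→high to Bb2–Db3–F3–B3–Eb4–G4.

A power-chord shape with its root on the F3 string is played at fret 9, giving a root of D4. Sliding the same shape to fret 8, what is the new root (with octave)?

Moving from fret 9 to fret 8 shifts the root by -1 semitone.
D4 down 1 semitone is Db4.

Db4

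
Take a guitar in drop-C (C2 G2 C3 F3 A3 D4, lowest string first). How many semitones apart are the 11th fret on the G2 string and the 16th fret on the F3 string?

15 semitones

G2 at fret 11 → F♯3 (MIDI 54); F3 at fret 16 → A4 (MIDI 69).
54 − 69 = -15, so the two pitches are 15 semitones apart, with A4 the higher.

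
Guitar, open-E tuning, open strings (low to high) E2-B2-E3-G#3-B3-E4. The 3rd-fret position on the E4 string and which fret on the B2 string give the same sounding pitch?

E4 at fret 3 is E4 + 3 semitones = G4.
The open B2 string is 17 semitones below the open E4, so the same pitch on the B2 string lies at fret 3 + 17 = 20.

20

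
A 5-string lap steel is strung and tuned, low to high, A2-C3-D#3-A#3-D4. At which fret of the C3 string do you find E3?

E3 is 4 semitones above the open C3 (C–C#–D–D#–E), so it sits at fret 4.

4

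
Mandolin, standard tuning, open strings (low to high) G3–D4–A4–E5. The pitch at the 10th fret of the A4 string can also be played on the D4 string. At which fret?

A4 at fret 10 is A4 + 10 semitones = G5.
The open D4 string is 7 semitones below the open A4, so the same pitch on the D4 string lies at fret 10 + 7 = 17.

17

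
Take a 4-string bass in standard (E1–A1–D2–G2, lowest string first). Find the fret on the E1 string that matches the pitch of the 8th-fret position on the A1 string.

13

A1 at fret 8 is A1 + 8 semitones = F2.
The open E1 string is 5 semitones below the open A1, so the same pitch on the E1 string lies at fret 8 + 5 = 13.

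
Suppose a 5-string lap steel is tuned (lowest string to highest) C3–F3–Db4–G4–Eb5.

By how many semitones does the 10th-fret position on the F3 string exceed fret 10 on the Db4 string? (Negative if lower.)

F3 at fret 10 → Eb4 (MIDI 63); Db4 at fret 10 → B4 (MIDI 71).
63 − 71 = -8, so the two pitches are 8 semitones apart.

-8 semitones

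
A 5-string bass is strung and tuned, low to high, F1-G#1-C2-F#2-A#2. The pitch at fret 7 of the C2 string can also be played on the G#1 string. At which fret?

11

C2 at fret 7 is C2 + 7 semitones = G2.
The open G#1 string is 4 semitones below the open C2, so the same pitch on the G#1 string lies at fret 7 + 4 = 11.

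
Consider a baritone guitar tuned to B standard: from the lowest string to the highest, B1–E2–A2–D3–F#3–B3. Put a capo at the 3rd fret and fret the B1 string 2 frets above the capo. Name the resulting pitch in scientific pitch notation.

E2

The capo raises the open B1 by 3 semitones to D2; fretting 2 more gives B1 + 3 + 2 = B1 + 5 semitones = E2.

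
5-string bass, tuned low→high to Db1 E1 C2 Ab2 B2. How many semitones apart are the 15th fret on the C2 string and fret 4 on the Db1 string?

22 semitones

C2 at fret 15 → Eb3 (MIDI 51); Db1 at fret 4 → F1 (MIDI 29).
51 − 29 = 22, so the two pitches are 22 semitones apart, with Eb3 the higher.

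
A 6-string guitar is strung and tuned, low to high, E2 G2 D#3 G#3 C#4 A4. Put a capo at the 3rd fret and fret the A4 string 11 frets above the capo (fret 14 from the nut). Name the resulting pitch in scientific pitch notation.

The capo raises the open A4 by 3 semitones to C5; fretting 11 more gives A4 + 3 + 11 = A4 + 14 semitones = B5.

B5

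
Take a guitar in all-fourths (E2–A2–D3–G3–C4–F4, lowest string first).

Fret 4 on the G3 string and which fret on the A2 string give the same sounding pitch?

G3 at fret 4 is G3 + 4 semitones = B3.
The open A2 string is 10 semitones below the open G3, so the same pitch on the A2 string lies at fret 4 + 10 = 14.

14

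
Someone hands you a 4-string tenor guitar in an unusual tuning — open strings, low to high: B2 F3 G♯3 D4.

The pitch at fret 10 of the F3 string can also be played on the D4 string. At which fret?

1

Fret 10 on F3 is MIDI 53 + 10 = 63 (D♯4). On the D4 string (open MIDI 62), that pitch is 63 − 62 = fret 1.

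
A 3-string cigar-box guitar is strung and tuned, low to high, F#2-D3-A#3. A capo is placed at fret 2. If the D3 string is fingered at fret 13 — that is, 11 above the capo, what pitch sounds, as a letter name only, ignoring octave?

D#

The capo raises the open D3 by 2 semitones to E3; fretting 11 more gives D3 + 2 + 11 = D3 + 13 semitones, landing on D#.
(Also written Eb.)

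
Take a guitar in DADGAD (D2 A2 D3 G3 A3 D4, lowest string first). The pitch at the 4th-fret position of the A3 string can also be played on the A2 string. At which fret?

Fret 4 on A3 is MIDI 57 + 4 = 61 (C#4). On the A2 string (open MIDI 45), that pitch is 61 − 45 = fret 16.

16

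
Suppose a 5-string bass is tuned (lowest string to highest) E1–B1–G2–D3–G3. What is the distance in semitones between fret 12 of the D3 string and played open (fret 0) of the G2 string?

19 semitones

D3 at fret 12 → D4 (MIDI 62); G2 at fret 0 → G2 (MIDI 43).
62 − 43 = 19, so the two pitches are 19 semitones apart, with D4 the higher.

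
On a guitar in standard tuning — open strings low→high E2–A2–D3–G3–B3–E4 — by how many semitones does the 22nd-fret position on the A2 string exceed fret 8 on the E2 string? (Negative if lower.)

19 semitones

A2 at fret 22 → G4 (MIDI 67); E2 at fret 8 → C3 (MIDI 48).
67 − 48 = 19, so the two pitches are 19 semitones apart.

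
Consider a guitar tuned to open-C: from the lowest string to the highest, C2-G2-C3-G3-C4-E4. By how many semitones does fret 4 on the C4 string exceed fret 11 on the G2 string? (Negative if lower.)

10 semitones

C4 at fret 4 → E4 (MIDI 64); G2 at fret 11 → F♯3 (MIDI 54).
64 − 54 = 10, so the two pitches are 10 semitones apart.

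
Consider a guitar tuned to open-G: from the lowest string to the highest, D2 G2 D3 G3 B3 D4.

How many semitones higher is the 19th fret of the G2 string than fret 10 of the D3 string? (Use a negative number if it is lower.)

2 semitones

G2 at fret 19 → D4 (MIDI 62); D3 at fret 10 → C4 (MIDI 60).
62 − 60 = 2, so the two pitches are 2 semitones apart.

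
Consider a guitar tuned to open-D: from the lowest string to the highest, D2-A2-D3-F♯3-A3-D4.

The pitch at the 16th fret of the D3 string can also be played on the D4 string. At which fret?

Fret 16 on D3 is MIDI 50 + 16 = 66 (F♯4). On the D4 string (open MIDI 62), that pitch is 66 − 62 = fret 4.

4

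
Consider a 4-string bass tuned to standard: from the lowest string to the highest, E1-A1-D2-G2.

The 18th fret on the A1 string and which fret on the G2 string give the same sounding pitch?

A1 at fret 18 is A1 + 18 semitones = D♯3.
The open G2 string is 10 semitones above the open A1, so the same pitch on the G2 string lies at fret 18 − 10 = 8.

8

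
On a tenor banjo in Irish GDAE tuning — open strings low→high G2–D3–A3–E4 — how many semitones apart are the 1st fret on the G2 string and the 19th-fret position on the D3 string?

25 semitones

G2 at fret 1 → G♯2 (MIDI 44); D3 at fret 19 → A4 (MIDI 69).
44 − 69 = -25, so the two pitches are 25 semitones apart, with A4 the higher.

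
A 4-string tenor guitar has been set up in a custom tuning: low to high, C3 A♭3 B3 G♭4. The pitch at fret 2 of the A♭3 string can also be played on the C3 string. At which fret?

A♭3 at fret 2 is A♭3 + 2 semitones = B♭3.
The open C3 string is 8 semitones below the open A♭3, so the same pitch on the C3 string lies at fret 2 + 8 = 10.

10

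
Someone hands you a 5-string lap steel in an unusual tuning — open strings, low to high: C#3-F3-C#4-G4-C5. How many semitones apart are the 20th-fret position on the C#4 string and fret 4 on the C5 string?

5 semitones

C#4 at fret 20 → A5 (MIDI 81); C5 at fret 4 → E5 (MIDI 76).
81 − 76 = 5, so the two pitches are 5 semitones apart, with A5 the higher.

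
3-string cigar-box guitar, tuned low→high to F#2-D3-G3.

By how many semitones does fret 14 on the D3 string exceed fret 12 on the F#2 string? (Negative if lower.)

10 semitones

D3 at fret 14 → E4 (MIDI 64); F#2 at fret 12 → F#3 (MIDI 54).
64 − 54 = 10, so the two pitches are 10 semitones apart.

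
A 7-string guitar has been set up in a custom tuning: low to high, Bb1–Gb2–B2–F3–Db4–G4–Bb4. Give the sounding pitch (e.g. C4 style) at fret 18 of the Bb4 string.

E6

The open Bb4 string plus 18 semitones: Bb–B–C–Db–…–D–Eb–E.
The walk passes from B into C 2 times, so the octave number goes from 4 to 6.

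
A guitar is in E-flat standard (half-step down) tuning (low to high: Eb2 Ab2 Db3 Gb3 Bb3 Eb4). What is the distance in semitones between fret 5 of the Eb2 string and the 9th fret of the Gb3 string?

Eb2 at fret 5 → Ab2 (MIDI 44); Gb3 at fret 9 → Eb4 (MIDI 63).
44 − 63 = -19, so the two pitches are 19 semitones apart, with Eb4 the higher.

19 semitones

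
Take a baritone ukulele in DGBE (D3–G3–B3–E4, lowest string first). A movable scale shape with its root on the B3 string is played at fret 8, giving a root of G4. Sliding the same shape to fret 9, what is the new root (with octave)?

G#4

Moving from fret 8 to fret 9 shifts the root by 1 semitone.
G4 up 1 semitone is G#4.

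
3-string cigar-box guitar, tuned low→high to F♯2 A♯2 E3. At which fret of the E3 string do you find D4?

10

D4 is 10 semitones above the open E3 (E–F–F#–G–…–C–C#–D), so it sits at fret 10.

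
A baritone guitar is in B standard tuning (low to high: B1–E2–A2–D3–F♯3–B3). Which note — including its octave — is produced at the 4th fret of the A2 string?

C♯3

Each fret is one semitone, so A2 + 4 = C♯3.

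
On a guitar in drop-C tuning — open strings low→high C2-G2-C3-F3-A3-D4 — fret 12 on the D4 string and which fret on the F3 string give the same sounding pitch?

21

D4 at fret 12 is D4 + 12 semitones = D5.
The open F3 string is 9 semitones below the open D4, so the same pitch on the F3 string lies at fret 12 + 9 = 21.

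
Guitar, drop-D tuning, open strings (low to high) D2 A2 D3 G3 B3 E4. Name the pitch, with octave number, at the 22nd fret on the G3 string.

F5

Each fret is one semitone, so G3 + 22 = F5.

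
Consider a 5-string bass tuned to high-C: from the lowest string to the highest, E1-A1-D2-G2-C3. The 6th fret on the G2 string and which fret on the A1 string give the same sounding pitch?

16

G2 at fret 6 is G2 + 6 semitones = C♯3.
The open A1 string is 10 semitones below the open G2, so the same pitch on the A1 string lies at fret 6 + 10 = 16.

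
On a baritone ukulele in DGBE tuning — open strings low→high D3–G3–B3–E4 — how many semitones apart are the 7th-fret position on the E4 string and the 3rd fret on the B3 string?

9 semitones

E4 at fret 7 → B4 (MIDI 71); B3 at fret 3 → D4 (MIDI 62).
71 − 62 = 9, so the two pitches are 9 semitones apart, with B4 the higher.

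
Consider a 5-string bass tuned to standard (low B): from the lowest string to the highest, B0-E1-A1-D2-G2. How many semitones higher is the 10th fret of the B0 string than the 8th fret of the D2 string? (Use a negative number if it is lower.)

B0 at fret 10 → A1 (MIDI 33); D2 at fret 8 → A♯2 (MIDI 46).
33 − 46 = -13, so the two pitches are 13 semitones apart.

-13 semitones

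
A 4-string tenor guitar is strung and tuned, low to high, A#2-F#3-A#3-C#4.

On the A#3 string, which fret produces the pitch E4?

6

E4 is 6 semitones above the open A#3 (A#–B–C–C#–D–D#–E), so it sits at fret 6.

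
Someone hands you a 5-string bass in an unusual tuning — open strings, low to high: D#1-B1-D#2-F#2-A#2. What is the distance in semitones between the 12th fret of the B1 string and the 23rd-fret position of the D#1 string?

3 semitones

B1 at fret 12 → B2 (MIDI 47); D#1 at fret 23 → D3 (MIDI 50).
47 − 50 = -3, so the two pitches are 3 semitones apart, with D3 the higher.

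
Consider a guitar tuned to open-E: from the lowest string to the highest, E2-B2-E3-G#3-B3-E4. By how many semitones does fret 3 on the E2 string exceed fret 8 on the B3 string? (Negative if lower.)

-24 semitones

E2 at fret 3 → G2 (MIDI 43); B3 at fret 8 → G4 (MIDI 67).
43 − 67 = -24, so the two pitches are 24 semitones apart.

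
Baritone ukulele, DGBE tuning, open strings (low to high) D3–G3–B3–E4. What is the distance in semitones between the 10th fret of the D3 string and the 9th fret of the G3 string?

D3 at fret 10 → C4 (MIDI 60); G3 at fret 9 → E4 (MIDI 64).
60 − 64 = -4, so the two pitches are 4 semitones apart, with E4 the higher.

4 semitones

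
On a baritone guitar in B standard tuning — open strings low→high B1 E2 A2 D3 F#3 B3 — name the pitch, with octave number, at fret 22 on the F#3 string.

F#3 is MIDI 54. Adding 22 gives 76, which is E5.

E5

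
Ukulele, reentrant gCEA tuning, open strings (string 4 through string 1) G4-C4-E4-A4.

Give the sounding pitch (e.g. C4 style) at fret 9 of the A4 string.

Each fret is one semitone, so A4 + 9 = F♯5.
(Equivalently spelled G♭5.)

F♯5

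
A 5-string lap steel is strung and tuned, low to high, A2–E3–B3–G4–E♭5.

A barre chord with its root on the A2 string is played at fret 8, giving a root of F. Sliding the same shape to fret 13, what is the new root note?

B♭

Moving from fret 8 to fret 13 shifts the root by 5 semitones.
F up 5 semitones is B♭.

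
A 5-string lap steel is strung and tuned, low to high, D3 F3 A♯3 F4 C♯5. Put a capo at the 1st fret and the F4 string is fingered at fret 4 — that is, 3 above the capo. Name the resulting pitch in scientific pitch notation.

The capo raises the open F4 by 1 semitone to F♯4; fretting 3 more gives F4 + 1 + 3 = F4 + 4 semitones = A4.

A4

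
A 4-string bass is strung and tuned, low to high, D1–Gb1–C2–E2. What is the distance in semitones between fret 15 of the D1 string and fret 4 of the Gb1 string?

D1 at fret 15 → F2 (MIDI 41); Gb1 at fret 4 → Bb1 (MIDI 34).
41 − 34 = 7, so the two pitches are 7 semitones apart, with F2 the higher.

7 semitones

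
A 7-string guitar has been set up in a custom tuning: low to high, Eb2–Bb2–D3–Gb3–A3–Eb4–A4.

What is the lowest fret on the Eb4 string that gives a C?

9

From Eb4, count semitones up the chromatic scale until reaching C: Eb–E–F–Gb–G–Ab–A–Bb–B–C — 9 steps.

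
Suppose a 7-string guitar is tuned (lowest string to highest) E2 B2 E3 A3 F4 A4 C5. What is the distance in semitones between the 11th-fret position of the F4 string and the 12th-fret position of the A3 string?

F4 at fret 11 → E5 (MIDI 76); A3 at fret 12 → A4 (MIDI 69).
76 − 69 = 7, so the two pitches are 7 semitones apart, with E5 the higher.

7 semitones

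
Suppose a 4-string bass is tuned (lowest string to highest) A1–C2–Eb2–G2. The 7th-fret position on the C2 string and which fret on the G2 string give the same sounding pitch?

Fret 7 on C2 is MIDI 36 + 7 = 43 (G2). On the G2 string (open MIDI 43), that pitch is 43 − 43 = fret 0.

0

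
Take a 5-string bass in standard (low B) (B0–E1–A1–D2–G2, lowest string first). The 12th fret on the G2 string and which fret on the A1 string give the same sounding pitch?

22

G2 at fret 12 is G2 + 12 semitones = G3.
The open A1 string is 10 semitones below the open G2, so the same pitch on the A1 string lies at fret 12 + 10 = 22.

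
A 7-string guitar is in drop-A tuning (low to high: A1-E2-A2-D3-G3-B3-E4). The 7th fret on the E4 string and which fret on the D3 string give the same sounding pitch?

Fret 7 on E4 is MIDI 64 + 7 = 71 (B4). On the D3 string (open MIDI 50), that pitch is 71 − 50 = fret 21.

21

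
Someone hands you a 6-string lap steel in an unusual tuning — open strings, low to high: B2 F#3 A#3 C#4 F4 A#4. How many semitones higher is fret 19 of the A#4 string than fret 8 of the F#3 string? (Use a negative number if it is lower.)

A#4 at fret 19 → F6 (MIDI 89); F#3 at fret 8 → D4 (MIDI 62).
89 − 62 = 27, so the two pitches are 27 semitones apart.

27 semitones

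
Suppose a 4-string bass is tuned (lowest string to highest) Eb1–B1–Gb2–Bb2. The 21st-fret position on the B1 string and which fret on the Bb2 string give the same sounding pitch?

10

B1 at fret 21 is B1 + 21 semitones = Ab3.
The open Bb2 string is 11 semitones above the open B1, so the same pitch on the Bb2 string lies at fret 21 − 11 = 10.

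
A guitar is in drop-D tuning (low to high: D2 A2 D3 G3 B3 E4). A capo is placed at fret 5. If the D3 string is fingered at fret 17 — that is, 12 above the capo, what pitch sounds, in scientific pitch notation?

The capo raises the open D3 by 5 semitones to G3; fretting 12 more gives D3 + 5 + 12 = D3 + 17 semitones = G4.

G4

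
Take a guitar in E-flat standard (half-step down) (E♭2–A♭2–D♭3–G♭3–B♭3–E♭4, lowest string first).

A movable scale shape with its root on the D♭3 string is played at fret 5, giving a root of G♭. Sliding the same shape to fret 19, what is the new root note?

Moving from fret 5 to fret 19 shifts the root by 14 semitones.
G♭ up 14 semitones is A♭.

A♭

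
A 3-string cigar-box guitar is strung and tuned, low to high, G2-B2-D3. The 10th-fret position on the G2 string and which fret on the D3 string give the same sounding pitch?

G2 at fret 10 is G2 + 10 semitones = F3.
The open D3 string is 7 semitones above the open G2, so the same pitch on the D3 string lies at fret 10 − 7 = 3.

3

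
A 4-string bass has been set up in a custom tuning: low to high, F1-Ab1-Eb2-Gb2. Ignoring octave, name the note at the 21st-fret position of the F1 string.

The open F1 string plus 21 semitones: F–Gb–G–Ab–…–C–Db–D.

D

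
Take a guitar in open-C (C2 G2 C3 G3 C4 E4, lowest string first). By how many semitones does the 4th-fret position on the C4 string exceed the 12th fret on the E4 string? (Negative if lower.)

C4 at fret 4 → E4 (MIDI 64); E4 at fret 12 → E5 (MIDI 76).
64 − 76 = -12, so the two pitches are 12 semitones apart.

-12 semitones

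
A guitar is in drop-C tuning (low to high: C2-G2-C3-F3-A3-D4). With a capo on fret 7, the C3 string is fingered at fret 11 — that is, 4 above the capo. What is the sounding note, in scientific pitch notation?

The capo raises the open C3 by 7 semitones to G3; fretting 4 more gives C3 + 7 + 4 = C3 + 11 semitones = B3.

B3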